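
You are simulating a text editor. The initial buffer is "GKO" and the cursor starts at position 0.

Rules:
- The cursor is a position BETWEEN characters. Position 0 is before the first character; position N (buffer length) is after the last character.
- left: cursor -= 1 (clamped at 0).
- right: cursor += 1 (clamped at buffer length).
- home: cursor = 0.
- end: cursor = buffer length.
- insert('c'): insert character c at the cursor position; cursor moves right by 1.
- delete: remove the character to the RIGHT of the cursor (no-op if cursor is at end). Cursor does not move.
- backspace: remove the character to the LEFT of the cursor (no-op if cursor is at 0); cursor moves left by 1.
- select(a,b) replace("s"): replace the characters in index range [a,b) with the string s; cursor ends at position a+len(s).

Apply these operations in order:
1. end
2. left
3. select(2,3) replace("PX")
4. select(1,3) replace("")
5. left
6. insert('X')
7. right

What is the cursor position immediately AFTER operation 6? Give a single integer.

Answer: 1

Derivation:
After op 1 (end): buf='GKO' cursor=3
After op 2 (left): buf='GKO' cursor=2
After op 3 (select(2,3) replace("PX")): buf='GKPX' cursor=4
After op 4 (select(1,3) replace("")): buf='GX' cursor=1
After op 5 (left): buf='GX' cursor=0
After op 6 (insert('X')): buf='XGX' cursor=1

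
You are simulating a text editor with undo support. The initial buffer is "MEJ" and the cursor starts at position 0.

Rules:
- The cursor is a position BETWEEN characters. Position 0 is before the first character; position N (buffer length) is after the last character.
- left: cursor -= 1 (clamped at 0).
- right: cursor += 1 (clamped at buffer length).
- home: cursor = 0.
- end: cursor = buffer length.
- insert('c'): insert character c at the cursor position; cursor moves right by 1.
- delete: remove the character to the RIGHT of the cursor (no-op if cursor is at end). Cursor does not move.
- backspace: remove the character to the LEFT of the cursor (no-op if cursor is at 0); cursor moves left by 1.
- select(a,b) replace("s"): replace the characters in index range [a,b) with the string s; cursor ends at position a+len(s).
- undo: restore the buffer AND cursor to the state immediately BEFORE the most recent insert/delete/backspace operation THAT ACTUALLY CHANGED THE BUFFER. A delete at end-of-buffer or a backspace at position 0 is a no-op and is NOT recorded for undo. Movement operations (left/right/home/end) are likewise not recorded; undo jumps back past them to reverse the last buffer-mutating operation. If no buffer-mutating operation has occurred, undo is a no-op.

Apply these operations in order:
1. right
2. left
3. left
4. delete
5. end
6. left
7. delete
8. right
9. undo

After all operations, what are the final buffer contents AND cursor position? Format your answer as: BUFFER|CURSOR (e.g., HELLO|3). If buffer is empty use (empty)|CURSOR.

Answer: EJ|1

Derivation:
After op 1 (right): buf='MEJ' cursor=1
After op 2 (left): buf='MEJ' cursor=0
After op 3 (left): buf='MEJ' cursor=0
After op 4 (delete): buf='EJ' cursor=0
After op 5 (end): buf='EJ' cursor=2
After op 6 (left): buf='EJ' cursor=1
After op 7 (delete): buf='E' cursor=1
After op 8 (right): buf='E' cursor=1
After op 9 (undo): buf='EJ' cursor=1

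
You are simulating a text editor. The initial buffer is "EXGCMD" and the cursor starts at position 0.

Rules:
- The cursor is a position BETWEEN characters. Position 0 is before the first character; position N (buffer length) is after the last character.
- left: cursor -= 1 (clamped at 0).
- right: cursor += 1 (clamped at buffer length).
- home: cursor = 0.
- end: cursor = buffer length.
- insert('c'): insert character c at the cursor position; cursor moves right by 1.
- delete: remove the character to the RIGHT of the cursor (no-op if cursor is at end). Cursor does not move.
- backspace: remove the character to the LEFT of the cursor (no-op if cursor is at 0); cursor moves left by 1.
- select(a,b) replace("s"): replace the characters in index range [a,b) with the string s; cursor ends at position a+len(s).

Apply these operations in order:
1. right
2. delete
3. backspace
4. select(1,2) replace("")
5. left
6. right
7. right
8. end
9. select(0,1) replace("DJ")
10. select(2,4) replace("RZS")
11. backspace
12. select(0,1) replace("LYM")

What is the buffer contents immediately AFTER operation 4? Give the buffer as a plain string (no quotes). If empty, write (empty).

After op 1 (right): buf='EXGCMD' cursor=1
After op 2 (delete): buf='EGCMD' cursor=1
After op 3 (backspace): buf='GCMD' cursor=0
After op 4 (select(1,2) replace("")): buf='GMD' cursor=1

Answer: GMD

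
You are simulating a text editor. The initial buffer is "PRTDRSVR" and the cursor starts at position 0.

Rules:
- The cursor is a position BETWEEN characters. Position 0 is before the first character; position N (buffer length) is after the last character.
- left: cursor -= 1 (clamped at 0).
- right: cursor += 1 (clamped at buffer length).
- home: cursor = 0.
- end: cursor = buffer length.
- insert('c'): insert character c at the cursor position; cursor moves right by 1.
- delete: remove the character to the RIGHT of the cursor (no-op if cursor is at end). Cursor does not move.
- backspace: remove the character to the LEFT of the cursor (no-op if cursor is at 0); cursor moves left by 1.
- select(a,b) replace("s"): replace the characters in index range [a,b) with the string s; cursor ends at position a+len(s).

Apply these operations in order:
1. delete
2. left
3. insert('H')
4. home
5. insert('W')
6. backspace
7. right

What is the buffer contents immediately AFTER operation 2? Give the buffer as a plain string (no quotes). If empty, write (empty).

Answer: RTDRSVR

Derivation:
After op 1 (delete): buf='RTDRSVR' cursor=0
After op 2 (left): buf='RTDRSVR' cursor=0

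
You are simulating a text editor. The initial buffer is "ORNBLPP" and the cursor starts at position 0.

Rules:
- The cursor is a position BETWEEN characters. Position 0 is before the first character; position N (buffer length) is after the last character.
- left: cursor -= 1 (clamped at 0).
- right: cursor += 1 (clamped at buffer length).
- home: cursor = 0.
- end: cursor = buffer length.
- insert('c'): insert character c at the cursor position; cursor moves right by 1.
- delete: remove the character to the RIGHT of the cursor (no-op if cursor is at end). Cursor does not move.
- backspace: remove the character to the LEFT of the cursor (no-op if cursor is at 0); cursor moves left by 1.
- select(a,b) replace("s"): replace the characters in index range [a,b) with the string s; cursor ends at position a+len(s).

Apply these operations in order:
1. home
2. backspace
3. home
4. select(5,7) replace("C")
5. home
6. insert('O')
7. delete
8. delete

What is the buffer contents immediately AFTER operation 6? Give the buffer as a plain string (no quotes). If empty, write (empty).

Answer: OORNBLC

Derivation:
After op 1 (home): buf='ORNBLPP' cursor=0
After op 2 (backspace): buf='ORNBLPP' cursor=0
After op 3 (home): buf='ORNBLPP' cursor=0
After op 4 (select(5,7) replace("C")): buf='ORNBLC' cursor=6
After op 5 (home): buf='ORNBLC' cursor=0
After op 6 (insert('O')): buf='OORNBLC' cursor=1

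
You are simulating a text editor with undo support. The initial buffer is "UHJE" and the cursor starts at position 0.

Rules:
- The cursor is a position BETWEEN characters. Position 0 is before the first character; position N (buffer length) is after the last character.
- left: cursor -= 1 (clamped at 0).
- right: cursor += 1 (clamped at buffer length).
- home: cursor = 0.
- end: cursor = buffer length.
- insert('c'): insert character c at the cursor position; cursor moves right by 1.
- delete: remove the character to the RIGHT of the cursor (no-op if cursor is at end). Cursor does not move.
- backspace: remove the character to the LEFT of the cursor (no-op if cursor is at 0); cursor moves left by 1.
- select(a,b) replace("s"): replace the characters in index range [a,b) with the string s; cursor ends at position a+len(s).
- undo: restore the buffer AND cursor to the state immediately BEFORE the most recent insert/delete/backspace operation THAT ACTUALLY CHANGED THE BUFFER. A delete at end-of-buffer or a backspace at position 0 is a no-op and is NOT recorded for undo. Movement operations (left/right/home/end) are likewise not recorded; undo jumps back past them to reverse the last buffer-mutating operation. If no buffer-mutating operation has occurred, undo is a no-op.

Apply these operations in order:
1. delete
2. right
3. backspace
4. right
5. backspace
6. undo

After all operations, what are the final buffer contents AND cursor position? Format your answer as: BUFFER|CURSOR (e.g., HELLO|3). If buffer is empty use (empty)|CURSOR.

After op 1 (delete): buf='HJE' cursor=0
After op 2 (right): buf='HJE' cursor=1
After op 3 (backspace): buf='JE' cursor=0
After op 4 (right): buf='JE' cursor=1
After op 5 (backspace): buf='E' cursor=0
After op 6 (undo): buf='JE' cursor=1

Answer: JE|1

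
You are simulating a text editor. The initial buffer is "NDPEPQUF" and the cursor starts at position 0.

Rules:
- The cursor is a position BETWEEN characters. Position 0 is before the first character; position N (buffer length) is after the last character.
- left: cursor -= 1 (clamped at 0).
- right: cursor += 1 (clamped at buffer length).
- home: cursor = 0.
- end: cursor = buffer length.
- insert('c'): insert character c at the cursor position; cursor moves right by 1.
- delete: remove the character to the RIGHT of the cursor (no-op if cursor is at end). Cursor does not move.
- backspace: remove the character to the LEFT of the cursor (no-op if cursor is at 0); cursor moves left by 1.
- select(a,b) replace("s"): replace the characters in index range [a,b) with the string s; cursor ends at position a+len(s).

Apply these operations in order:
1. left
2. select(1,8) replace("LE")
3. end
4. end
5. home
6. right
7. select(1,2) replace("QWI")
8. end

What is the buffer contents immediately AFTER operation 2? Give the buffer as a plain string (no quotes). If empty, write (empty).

Answer: NLE

Derivation:
After op 1 (left): buf='NDPEPQUF' cursor=0
After op 2 (select(1,8) replace("LE")): buf='NLE' cursor=3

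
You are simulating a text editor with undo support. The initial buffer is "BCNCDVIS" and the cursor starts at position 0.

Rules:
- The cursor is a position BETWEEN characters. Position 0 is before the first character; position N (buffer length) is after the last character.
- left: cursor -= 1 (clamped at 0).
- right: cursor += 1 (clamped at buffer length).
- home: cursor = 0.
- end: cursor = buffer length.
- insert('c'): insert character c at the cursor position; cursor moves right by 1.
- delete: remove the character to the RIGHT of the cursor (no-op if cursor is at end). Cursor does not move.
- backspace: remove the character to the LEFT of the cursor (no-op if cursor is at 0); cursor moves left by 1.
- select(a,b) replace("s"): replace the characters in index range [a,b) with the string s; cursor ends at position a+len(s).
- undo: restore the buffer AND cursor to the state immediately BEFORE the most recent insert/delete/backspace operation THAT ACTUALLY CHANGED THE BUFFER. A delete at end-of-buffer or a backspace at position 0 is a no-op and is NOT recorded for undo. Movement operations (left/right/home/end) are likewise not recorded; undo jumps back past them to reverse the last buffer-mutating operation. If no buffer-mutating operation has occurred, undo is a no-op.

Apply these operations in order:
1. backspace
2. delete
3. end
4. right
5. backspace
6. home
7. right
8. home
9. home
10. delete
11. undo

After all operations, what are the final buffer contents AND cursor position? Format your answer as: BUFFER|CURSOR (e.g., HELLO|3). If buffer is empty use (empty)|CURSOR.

Answer: CNCDVI|0

Derivation:
After op 1 (backspace): buf='BCNCDVIS' cursor=0
After op 2 (delete): buf='CNCDVIS' cursor=0
After op 3 (end): buf='CNCDVIS' cursor=7
After op 4 (right): buf='CNCDVIS' cursor=7
After op 5 (backspace): buf='CNCDVI' cursor=6
After op 6 (home): buf='CNCDVI' cursor=0
After op 7 (right): buf='CNCDVI' cursor=1
After op 8 (home): buf='CNCDVI' cursor=0
After op 9 (home): buf='CNCDVI' cursor=0
After op 10 (delete): buf='NCDVI' cursor=0
After op 11 (undo): buf='CNCDVI' cursor=0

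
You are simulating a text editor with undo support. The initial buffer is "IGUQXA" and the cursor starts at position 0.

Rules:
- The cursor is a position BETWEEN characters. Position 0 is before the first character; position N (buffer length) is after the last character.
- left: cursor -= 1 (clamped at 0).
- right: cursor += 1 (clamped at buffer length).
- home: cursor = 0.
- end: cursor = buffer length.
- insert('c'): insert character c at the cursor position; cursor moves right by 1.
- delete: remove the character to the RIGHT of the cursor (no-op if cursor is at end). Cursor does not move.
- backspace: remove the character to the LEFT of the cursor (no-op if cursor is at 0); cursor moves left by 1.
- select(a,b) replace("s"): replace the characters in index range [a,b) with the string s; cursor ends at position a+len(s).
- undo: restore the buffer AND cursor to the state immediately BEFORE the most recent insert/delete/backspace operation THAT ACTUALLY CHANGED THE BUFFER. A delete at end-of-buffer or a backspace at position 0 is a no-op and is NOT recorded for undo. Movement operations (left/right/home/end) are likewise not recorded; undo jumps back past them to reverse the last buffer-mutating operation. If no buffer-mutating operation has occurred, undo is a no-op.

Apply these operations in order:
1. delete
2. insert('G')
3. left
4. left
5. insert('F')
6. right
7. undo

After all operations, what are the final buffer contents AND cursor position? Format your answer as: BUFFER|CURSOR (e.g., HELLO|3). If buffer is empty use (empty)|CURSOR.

Answer: GGUQXA|0

Derivation:
After op 1 (delete): buf='GUQXA' cursor=0
After op 2 (insert('G')): buf='GGUQXA' cursor=1
After op 3 (left): buf='GGUQXA' cursor=0
After op 4 (left): buf='GGUQXA' cursor=0
After op 5 (insert('F')): buf='FGGUQXA' cursor=1
After op 6 (right): buf='FGGUQXA' cursor=2
After op 7 (undo): buf='GGUQXA' cursor=0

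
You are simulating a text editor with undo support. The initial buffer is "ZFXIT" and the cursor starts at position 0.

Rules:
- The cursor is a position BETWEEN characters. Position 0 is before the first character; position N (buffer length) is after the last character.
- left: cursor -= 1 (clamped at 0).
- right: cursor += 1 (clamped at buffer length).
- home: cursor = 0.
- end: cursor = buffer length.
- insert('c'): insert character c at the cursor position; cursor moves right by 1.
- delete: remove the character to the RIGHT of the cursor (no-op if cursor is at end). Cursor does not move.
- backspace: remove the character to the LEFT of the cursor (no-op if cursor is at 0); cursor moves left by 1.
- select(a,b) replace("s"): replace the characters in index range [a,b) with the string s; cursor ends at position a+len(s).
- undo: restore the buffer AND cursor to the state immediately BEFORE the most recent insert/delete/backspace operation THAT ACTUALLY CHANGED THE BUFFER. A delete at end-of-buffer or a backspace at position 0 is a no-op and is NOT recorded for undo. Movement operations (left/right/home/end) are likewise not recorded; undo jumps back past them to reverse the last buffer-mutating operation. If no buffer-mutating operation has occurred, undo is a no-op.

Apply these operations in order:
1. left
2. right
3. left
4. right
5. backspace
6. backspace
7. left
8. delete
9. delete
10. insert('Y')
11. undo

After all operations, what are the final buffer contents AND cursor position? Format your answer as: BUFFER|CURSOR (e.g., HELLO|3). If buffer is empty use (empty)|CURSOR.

After op 1 (left): buf='ZFXIT' cursor=0
After op 2 (right): buf='ZFXIT' cursor=1
After op 3 (left): buf='ZFXIT' cursor=0
After op 4 (right): buf='ZFXIT' cursor=1
After op 5 (backspace): buf='FXIT' cursor=0
After op 6 (backspace): buf='FXIT' cursor=0
After op 7 (left): buf='FXIT' cursor=0
After op 8 (delete): buf='XIT' cursor=0
After op 9 (delete): buf='IT' cursor=0
After op 10 (insert('Y')): buf='YIT' cursor=1
After op 11 (undo): buf='IT' cursor=0

Answer: IT|0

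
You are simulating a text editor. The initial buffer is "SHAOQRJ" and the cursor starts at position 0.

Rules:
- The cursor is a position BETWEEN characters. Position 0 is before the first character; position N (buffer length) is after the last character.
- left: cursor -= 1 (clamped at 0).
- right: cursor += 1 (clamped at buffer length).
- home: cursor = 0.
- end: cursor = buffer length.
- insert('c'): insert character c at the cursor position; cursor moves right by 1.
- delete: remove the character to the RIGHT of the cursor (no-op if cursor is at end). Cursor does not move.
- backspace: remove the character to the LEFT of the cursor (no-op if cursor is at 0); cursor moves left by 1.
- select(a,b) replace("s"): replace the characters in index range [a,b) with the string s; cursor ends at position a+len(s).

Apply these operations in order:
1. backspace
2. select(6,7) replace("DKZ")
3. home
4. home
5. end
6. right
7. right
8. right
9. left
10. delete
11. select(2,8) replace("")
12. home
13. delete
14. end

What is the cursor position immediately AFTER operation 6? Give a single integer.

Answer: 9

Derivation:
After op 1 (backspace): buf='SHAOQRJ' cursor=0
After op 2 (select(6,7) replace("DKZ")): buf='SHAOQRDKZ' cursor=9
After op 3 (home): buf='SHAOQRDKZ' cursor=0
After op 4 (home): buf='SHAOQRDKZ' cursor=0
After op 5 (end): buf='SHAOQRDKZ' cursor=9
After op 6 (right): buf='SHAOQRDKZ' cursor=9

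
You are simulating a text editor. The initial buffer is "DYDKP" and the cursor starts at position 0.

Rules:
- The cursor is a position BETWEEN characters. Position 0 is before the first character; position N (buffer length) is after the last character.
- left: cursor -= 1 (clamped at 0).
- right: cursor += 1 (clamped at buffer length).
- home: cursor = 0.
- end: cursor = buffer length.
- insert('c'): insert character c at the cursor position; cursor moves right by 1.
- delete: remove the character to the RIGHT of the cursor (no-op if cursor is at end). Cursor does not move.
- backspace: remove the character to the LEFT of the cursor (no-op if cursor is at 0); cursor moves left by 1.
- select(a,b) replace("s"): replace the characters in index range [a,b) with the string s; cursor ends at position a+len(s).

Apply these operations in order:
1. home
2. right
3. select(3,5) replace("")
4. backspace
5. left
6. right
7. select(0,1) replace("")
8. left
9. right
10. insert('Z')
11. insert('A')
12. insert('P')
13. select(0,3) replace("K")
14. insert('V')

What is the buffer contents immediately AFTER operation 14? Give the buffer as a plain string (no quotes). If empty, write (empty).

Answer: KVP

Derivation:
After op 1 (home): buf='DYDKP' cursor=0
After op 2 (right): buf='DYDKP' cursor=1
After op 3 (select(3,5) replace("")): buf='DYD' cursor=3
After op 4 (backspace): buf='DY' cursor=2
After op 5 (left): buf='DY' cursor=1
After op 6 (right): buf='DY' cursor=2
After op 7 (select(0,1) replace("")): buf='Y' cursor=0
After op 8 (left): buf='Y' cursor=0
After op 9 (right): buf='Y' cursor=1
After op 10 (insert('Z')): buf='YZ' cursor=2
After op 11 (insert('A')): buf='YZA' cursor=3
After op 12 (insert('P')): buf='YZAP' cursor=4
After op 13 (select(0,3) replace("K")): buf='KP' cursor=1
After op 14 (insert('V')): buf='KVP' cursor=2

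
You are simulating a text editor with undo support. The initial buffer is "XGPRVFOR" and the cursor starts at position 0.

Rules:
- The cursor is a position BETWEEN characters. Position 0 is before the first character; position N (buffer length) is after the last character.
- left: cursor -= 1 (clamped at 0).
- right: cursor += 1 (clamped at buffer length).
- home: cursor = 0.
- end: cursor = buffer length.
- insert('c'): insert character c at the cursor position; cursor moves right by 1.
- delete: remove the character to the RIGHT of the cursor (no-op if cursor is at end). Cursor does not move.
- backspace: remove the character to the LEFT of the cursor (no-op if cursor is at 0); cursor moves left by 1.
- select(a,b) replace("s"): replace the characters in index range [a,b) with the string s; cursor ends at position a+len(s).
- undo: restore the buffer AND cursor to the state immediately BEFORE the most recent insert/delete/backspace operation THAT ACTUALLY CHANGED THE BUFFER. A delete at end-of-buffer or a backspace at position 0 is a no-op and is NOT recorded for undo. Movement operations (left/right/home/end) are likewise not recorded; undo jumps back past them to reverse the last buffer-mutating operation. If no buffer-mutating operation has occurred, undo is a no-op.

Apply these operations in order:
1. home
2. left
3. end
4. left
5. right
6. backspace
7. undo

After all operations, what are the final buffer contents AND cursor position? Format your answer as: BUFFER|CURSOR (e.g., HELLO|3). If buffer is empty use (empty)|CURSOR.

Answer: XGPRVFOR|8

Derivation:
After op 1 (home): buf='XGPRVFOR' cursor=0
After op 2 (left): buf='XGPRVFOR' cursor=0
After op 3 (end): buf='XGPRVFOR' cursor=8
After op 4 (left): buf='XGPRVFOR' cursor=7
After op 5 (right): buf='XGPRVFOR' cursor=8
After op 6 (backspace): buf='XGPRVFO' cursor=7
After op 7 (undo): buf='XGPRVFOR' cursor=8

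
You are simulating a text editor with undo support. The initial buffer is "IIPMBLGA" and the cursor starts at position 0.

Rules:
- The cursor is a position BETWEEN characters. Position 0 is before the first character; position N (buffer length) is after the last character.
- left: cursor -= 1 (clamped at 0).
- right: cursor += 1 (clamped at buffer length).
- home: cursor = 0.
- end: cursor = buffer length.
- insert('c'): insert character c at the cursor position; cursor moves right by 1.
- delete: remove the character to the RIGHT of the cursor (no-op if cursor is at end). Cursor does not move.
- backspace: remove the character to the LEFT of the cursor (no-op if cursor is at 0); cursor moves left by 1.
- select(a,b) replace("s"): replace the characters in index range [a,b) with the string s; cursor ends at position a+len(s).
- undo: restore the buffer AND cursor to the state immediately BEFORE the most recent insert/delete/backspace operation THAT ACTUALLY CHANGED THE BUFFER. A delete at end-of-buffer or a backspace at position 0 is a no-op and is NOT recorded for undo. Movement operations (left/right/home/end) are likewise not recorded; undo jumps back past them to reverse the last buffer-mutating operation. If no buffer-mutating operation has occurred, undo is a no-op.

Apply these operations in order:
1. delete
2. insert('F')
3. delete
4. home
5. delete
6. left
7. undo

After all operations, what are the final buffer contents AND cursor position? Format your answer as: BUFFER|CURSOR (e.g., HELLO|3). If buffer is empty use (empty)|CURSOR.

After op 1 (delete): buf='IPMBLGA' cursor=0
After op 2 (insert('F')): buf='FIPMBLGA' cursor=1
After op 3 (delete): buf='FPMBLGA' cursor=1
After op 4 (home): buf='FPMBLGA' cursor=0
After op 5 (delete): buf='PMBLGA' cursor=0
After op 6 (left): buf='PMBLGA' cursor=0
After op 7 (undo): buf='FPMBLGA' cursor=0

Answer: FPMBLGA|0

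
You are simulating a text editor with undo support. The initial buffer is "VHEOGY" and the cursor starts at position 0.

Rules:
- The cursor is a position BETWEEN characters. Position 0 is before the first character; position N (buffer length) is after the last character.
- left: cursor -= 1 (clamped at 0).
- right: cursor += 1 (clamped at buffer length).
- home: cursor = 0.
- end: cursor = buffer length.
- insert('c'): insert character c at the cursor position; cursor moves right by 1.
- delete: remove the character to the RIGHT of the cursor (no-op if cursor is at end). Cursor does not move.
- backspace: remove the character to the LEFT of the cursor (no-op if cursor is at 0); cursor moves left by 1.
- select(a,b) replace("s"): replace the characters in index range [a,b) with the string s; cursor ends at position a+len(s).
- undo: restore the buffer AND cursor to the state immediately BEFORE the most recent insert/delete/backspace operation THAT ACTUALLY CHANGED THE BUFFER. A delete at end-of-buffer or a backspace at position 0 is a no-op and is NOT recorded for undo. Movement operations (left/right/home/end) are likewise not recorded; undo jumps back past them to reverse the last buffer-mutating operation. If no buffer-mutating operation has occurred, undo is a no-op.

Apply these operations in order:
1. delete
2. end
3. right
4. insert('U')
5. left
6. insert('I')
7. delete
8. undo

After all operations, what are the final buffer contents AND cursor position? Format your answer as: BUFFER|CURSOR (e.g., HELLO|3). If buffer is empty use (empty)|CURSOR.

Answer: HEOGYIU|6

Derivation:
After op 1 (delete): buf='HEOGY' cursor=0
After op 2 (end): buf='HEOGY' cursor=5
After op 3 (right): buf='HEOGY' cursor=5
After op 4 (insert('U')): buf='HEOGYU' cursor=6
After op 5 (left): buf='HEOGYU' cursor=5
After op 6 (insert('I')): buf='HEOGYIU' cursor=6
After op 7 (delete): buf='HEOGYI' cursor=6
After op 8 (undo): buf='HEOGYIU' cursor=6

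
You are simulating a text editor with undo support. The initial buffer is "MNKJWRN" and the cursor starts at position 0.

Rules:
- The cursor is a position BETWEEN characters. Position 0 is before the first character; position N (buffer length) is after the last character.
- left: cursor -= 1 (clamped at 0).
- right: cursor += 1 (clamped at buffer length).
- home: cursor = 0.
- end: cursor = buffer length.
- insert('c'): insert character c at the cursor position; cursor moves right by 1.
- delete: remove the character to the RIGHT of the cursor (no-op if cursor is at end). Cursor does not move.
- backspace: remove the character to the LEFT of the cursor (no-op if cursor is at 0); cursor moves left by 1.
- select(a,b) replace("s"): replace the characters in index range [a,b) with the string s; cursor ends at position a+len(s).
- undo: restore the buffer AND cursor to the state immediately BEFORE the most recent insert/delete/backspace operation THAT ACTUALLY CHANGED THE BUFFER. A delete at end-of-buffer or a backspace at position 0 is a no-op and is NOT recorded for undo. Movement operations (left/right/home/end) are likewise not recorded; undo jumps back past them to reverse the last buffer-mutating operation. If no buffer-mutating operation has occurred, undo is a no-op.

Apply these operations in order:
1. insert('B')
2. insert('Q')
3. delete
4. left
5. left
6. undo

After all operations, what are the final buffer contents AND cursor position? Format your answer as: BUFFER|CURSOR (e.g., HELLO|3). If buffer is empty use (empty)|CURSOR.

Answer: BQMNKJWRN|2

Derivation:
After op 1 (insert('B')): buf='BMNKJWRN' cursor=1
After op 2 (insert('Q')): buf='BQMNKJWRN' cursor=2
After op 3 (delete): buf='BQNKJWRN' cursor=2
After op 4 (left): buf='BQNKJWRN' cursor=1
After op 5 (left): buf='BQNKJWRN' cursor=0
After op 6 (undo): buf='BQMNKJWRN' cursor=2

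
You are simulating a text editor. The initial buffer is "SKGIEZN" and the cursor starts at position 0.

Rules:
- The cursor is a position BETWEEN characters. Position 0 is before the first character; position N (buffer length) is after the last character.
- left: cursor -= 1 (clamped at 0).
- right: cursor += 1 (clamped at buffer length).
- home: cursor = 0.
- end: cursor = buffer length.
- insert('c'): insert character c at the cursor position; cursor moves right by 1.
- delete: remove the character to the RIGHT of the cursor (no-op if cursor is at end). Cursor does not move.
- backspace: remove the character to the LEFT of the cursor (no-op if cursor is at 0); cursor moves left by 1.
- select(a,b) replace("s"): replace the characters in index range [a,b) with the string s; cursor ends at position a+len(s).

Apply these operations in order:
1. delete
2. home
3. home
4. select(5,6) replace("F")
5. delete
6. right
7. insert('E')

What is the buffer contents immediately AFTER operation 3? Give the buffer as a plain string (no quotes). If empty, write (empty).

Answer: KGIEZN

Derivation:
After op 1 (delete): buf='KGIEZN' cursor=0
After op 2 (home): buf='KGIEZN' cursor=0
After op 3 (home): buf='KGIEZN' cursor=0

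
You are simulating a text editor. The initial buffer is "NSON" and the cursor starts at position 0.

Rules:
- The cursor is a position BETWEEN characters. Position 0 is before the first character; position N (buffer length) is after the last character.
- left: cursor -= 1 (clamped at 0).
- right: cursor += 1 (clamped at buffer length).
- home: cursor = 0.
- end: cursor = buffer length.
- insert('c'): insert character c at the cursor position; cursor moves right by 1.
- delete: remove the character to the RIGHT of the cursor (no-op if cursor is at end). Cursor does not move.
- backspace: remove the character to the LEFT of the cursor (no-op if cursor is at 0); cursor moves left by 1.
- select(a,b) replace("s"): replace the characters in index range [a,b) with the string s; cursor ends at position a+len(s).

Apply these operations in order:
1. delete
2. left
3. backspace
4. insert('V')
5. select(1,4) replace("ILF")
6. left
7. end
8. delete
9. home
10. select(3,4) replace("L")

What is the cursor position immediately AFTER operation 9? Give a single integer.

After op 1 (delete): buf='SON' cursor=0
After op 2 (left): buf='SON' cursor=0
After op 3 (backspace): buf='SON' cursor=0
After op 4 (insert('V')): buf='VSON' cursor=1
After op 5 (select(1,4) replace("ILF")): buf='VILF' cursor=4
After op 6 (left): buf='VILF' cursor=3
After op 7 (end): buf='VILF' cursor=4
After op 8 (delete): buf='VILF' cursor=4
After op 9 (home): buf='VILF' cursor=0

Answer: 0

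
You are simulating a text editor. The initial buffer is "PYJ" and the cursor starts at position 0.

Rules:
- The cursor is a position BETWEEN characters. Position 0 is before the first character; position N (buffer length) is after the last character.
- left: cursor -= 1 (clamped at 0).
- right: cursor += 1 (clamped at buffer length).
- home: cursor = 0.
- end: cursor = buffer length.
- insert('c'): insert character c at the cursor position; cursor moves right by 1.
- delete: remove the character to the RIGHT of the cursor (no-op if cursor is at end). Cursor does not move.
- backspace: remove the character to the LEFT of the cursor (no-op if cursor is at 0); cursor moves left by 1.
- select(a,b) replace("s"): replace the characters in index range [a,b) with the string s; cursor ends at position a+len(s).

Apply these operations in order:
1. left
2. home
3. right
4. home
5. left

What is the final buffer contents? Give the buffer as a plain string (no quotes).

After op 1 (left): buf='PYJ' cursor=0
After op 2 (home): buf='PYJ' cursor=0
After op 3 (right): buf='PYJ' cursor=1
After op 4 (home): buf='PYJ' cursor=0
After op 5 (left): buf='PYJ' cursor=0

Answer: PYJ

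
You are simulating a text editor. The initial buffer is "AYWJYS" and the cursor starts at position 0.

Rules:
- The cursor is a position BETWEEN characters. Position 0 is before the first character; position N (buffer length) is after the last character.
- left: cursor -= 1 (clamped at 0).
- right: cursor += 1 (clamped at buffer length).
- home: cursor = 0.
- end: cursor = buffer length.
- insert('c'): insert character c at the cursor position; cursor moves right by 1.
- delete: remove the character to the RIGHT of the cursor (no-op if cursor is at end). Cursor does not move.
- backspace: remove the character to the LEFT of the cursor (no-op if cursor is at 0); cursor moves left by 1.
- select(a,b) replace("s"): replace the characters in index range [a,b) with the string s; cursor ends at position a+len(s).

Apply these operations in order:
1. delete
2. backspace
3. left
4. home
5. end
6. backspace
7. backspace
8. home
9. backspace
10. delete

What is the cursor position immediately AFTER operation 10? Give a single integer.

Answer: 0

Derivation:
After op 1 (delete): buf='YWJYS' cursor=0
After op 2 (backspace): buf='YWJYS' cursor=0
After op 3 (left): buf='YWJYS' cursor=0
After op 4 (home): buf='YWJYS' cursor=0
After op 5 (end): buf='YWJYS' cursor=5
After op 6 (backspace): buf='YWJY' cursor=4
After op 7 (backspace): buf='YWJ' cursor=3
After op 8 (home): buf='YWJ' cursor=0
After op 9 (backspace): buf='YWJ' cursor=0
After op 10 (delete): buf='WJ' cursor=0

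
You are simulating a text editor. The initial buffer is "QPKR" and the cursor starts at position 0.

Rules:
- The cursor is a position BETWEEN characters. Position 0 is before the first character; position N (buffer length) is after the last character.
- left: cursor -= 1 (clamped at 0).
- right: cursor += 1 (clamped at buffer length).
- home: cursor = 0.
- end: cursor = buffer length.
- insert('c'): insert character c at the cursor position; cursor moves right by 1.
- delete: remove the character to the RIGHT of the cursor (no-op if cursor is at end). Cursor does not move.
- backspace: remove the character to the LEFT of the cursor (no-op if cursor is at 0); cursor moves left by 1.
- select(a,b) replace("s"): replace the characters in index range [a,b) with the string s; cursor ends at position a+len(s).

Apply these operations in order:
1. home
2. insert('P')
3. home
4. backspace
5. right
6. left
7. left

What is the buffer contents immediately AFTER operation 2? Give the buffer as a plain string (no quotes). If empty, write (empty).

After op 1 (home): buf='QPKR' cursor=0
After op 2 (insert('P')): buf='PQPKR' cursor=1

Answer: PQPKR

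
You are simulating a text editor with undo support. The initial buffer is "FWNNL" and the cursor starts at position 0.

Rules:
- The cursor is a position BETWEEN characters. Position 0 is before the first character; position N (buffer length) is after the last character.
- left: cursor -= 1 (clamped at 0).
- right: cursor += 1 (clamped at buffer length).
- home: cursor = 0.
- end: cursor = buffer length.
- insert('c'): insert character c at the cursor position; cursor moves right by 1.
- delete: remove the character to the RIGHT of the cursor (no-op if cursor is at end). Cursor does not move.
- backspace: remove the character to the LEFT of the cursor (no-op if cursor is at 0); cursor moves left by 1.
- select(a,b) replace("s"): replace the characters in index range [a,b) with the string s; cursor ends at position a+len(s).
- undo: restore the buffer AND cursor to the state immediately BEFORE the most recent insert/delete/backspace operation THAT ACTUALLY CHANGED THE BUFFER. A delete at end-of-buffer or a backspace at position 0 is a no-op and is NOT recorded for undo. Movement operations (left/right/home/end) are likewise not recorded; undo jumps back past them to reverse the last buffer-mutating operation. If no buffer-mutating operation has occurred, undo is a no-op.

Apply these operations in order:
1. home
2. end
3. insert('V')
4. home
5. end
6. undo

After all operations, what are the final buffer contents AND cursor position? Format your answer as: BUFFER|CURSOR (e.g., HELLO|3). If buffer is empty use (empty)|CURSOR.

After op 1 (home): buf='FWNNL' cursor=0
After op 2 (end): buf='FWNNL' cursor=5
After op 3 (insert('V')): buf='FWNNLV' cursor=6
After op 4 (home): buf='FWNNLV' cursor=0
After op 5 (end): buf='FWNNLV' cursor=6
After op 6 (undo): buf='FWNNL' cursor=5

Answer: FWNNL|5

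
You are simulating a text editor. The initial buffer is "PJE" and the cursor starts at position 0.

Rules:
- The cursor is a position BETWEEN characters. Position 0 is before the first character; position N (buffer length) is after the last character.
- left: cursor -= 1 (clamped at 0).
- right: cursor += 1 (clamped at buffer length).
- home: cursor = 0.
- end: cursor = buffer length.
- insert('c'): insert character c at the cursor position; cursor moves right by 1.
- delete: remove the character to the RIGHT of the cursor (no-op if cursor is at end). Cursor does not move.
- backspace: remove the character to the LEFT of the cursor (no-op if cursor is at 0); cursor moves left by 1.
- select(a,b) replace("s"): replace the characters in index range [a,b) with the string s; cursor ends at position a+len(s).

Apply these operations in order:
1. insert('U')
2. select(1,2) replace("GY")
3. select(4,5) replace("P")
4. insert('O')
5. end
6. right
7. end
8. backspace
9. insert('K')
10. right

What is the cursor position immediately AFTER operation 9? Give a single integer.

Answer: 6

Derivation:
After op 1 (insert('U')): buf='UPJE' cursor=1
After op 2 (select(1,2) replace("GY")): buf='UGYJE' cursor=3
After op 3 (select(4,5) replace("P")): buf='UGYJP' cursor=5
After op 4 (insert('O')): buf='UGYJPO' cursor=6
After op 5 (end): buf='UGYJPO' cursor=6
After op 6 (right): buf='UGYJPO' cursor=6
After op 7 (end): buf='UGYJPO' cursor=6
After op 8 (backspace): buf='UGYJP' cursor=5
After op 9 (insert('K')): buf='UGYJPK' cursor=6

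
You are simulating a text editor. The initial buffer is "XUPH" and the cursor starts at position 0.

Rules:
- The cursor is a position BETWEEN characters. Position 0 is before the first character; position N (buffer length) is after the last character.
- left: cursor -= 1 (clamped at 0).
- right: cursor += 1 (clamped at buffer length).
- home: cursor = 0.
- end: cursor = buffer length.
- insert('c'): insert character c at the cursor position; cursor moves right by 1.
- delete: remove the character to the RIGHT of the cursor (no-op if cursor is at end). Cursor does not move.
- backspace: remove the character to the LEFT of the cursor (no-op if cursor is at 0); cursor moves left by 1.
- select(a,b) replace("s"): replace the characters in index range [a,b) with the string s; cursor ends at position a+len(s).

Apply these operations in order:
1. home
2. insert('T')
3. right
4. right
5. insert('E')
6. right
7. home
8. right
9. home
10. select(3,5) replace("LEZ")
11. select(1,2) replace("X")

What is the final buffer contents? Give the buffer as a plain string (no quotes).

After op 1 (home): buf='XUPH' cursor=0
After op 2 (insert('T')): buf='TXUPH' cursor=1
After op 3 (right): buf='TXUPH' cursor=2
After op 4 (right): buf='TXUPH' cursor=3
After op 5 (insert('E')): buf='TXUEPH' cursor=4
After op 6 (right): buf='TXUEPH' cursor=5
After op 7 (home): buf='TXUEPH' cursor=0
After op 8 (right): buf='TXUEPH' cursor=1
After op 9 (home): buf='TXUEPH' cursor=0
After op 10 (select(3,5) replace("LEZ")): buf='TXULEZH' cursor=6
After op 11 (select(1,2) replace("X")): buf='TXULEZH' cursor=2

Answer: TXULEZH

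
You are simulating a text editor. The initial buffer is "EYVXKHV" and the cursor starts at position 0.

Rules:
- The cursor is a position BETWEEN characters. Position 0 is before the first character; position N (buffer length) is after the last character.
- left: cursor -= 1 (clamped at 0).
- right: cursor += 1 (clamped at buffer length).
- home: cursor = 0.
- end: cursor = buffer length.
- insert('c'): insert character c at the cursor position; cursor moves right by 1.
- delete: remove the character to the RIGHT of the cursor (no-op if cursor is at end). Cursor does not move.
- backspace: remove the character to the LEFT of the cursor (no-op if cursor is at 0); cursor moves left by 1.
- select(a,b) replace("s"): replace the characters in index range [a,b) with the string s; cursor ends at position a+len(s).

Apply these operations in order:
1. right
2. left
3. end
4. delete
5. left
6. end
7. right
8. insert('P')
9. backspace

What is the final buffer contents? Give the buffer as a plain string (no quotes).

After op 1 (right): buf='EYVXKHV' cursor=1
After op 2 (left): buf='EYVXKHV' cursor=0
After op 3 (end): buf='EYVXKHV' cursor=7
After op 4 (delete): buf='EYVXKHV' cursor=7
After op 5 (left): buf='EYVXKHV' cursor=6
After op 6 (end): buf='EYVXKHV' cursor=7
After op 7 (right): buf='EYVXKHV' cursor=7
After op 8 (insert('P')): buf='EYVXKHVP' cursor=8
After op 9 (backspace): buf='EYVXKHV' cursor=7

Answer: EYVXKHV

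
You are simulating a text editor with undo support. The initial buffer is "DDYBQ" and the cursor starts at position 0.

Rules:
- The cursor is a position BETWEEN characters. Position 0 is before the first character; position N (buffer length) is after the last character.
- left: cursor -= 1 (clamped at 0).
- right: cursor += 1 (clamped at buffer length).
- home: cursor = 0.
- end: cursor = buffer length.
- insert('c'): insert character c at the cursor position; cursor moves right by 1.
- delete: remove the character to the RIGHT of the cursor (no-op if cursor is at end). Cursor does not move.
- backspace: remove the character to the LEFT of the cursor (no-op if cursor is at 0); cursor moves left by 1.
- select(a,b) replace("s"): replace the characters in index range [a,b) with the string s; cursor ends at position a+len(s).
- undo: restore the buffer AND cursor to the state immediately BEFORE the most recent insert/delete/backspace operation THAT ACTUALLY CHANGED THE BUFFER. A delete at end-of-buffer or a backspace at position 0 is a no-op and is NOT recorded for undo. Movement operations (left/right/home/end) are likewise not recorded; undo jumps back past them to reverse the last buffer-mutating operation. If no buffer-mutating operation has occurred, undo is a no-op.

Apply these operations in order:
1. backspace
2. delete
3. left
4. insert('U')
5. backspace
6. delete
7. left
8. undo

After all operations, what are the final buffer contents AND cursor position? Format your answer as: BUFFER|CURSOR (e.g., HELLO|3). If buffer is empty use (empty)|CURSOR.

After op 1 (backspace): buf='DDYBQ' cursor=0
After op 2 (delete): buf='DYBQ' cursor=0
After op 3 (left): buf='DYBQ' cursor=0
After op 4 (insert('U')): buf='UDYBQ' cursor=1
After op 5 (backspace): buf='DYBQ' cursor=0
After op 6 (delete): buf='YBQ' cursor=0
After op 7 (left): buf='YBQ' cursor=0
After op 8 (undo): buf='DYBQ' cursor=0

Answer: DYBQ|0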